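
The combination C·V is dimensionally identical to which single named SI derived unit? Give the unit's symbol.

J

C = A·s = s·A (charge = current × time).
V = W/A (potential = power per current),
    = kg·m²·s⁻³·A⁻¹.
Combining: C·V = (s·A) · (kg·m²·s⁻³·A⁻¹) = kg·m²·s⁻².
kg·m²·s⁻² is the base-SI form of the joule.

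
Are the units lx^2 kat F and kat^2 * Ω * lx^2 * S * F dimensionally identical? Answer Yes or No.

No

Left side:
  lx = lm/m² (illuminance = luminous flux per area),
      = m⁻²·cd.
  So lx² = m⁻⁴·cd².
  kat = mol/s = s⁻¹·mol (catalytic activity).
  F = C/V (capacitance = charge per voltage),
      = A·s/(kg·m²·s⁻³·A⁻¹) (substituting C and V),
      = kg⁻¹·m⁻²·s⁴·A².
  Combining: lx²·kat·F = (m⁻⁴·cd²) · (s⁻¹·mol) · (kg⁻¹·m⁻²·s⁴·A²) = kg⁻¹·m⁻⁶·s³·A²·mol·cd².
Right side:
  kat = mol/s = s⁻¹·mol (catalytic activity).
  So kat² = s⁻²·mol².
  Ω = V/A (resistance = voltage per current),
      = kg·m²·s⁻³·A⁻².
  lx = lm/m² (illuminance = luminous flux per area),
      = m⁻²·cd.
  So lx² = m⁻⁴·cd².
  S = 1/Ω (conductance is reciprocal resistance),
      = kg⁻¹·m⁻²·s³·A².
  F = C/V (capacitance = charge per voltage),
      = A·s/(kg·m²·s⁻³·A⁻¹) (substituting C and V),
      = kg⁻¹·m⁻²·s⁴·A².
  Combining: kat²·Ω·lx²·S·F = (s⁻²·mol²) · (kg·m²·s⁻³·A⁻²) · (m⁻⁴·cd²) · (kg⁻¹·m⁻²·s³·A²) · (kg⁻¹·m⁻²·s⁴·A²) = kg⁻¹·m⁻⁶·s²·A²·mol²·cd².
Left is kg⁻¹·m⁻⁶·s³·A²·mol·cd²; right is kg⁻¹·m⁻⁶·s²·A²·mol²·cd² — different.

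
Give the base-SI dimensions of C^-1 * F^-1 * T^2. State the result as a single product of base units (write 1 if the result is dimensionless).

C = s·A.
So C⁻¹ = s⁻¹·A⁻¹.
F = kg⁻¹·m⁻²·s⁴·A².
So F⁻¹ = kg·m²·s⁻⁴·A⁻².
T = kg·s⁻²·A⁻¹.
So T² = kg²·s⁻⁴·A⁻².
Combining: C⁻¹·F⁻¹·T² = (s⁻¹·A⁻¹) · (kg·m²·s⁻⁴·A⁻²) · (kg²·s⁻⁴·A⁻²) = kg³·m²·s⁻⁹·A⁻⁵.

kg³·m²·s⁻⁹·A⁻⁵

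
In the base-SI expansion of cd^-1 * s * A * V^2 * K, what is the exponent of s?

-5

V = kg·m²·s⁻³·A⁻¹.
So V² = kg²·m⁴·s⁻⁶·A⁻².
Combining: cd⁻¹·s·A·V²·K = cd⁻¹ · s · A · (kg²·m⁴·s⁻⁶·A⁻²) · K = kg²·m⁴·s⁻⁵·A⁻¹·K·cd⁻¹.
The exponent of s is -5.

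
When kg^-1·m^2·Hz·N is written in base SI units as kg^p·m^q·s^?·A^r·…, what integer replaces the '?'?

-3

Hz = 1/s = s⁻¹ (frequency is cycles per second).
N = kg·m/s² = kg·m·s⁻² (force = mass × acceleration).
Combining: kg⁻¹·m²·Hz·N = kg⁻¹ · m² · s⁻¹ · (kg·m·s⁻²) = m³·s⁻³.
The exponent of s is -3.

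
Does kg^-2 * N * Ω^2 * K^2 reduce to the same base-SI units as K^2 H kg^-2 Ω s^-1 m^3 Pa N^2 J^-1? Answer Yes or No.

Left side:
  N = kg·m/s² = kg·m·s⁻² (force = mass × acceleration).
  Ω = V/A (resistance = voltage per current),
      = kg·m²·s⁻³·A⁻².
  So Ω² = kg²·m⁴·s⁻⁶·A⁻⁴.
  Combining: kg⁻²·N·Ω²·K² = kg⁻² · (kg·m·s⁻²) · (kg²·m⁴·s⁻⁶·A⁻⁴) · K² = kg·m⁵·s⁻⁸·A⁻⁴·K².
Right side:
  H = Wb/A (inductance = flux per current),
      = kg·m²·s⁻²·A⁻².
  Ω = V/A (resistance = voltage per current),
      = kg·m²·s⁻³·A⁻².
  Pa = N/m² (pressure = force per area),
      = kg·m⁻¹·s⁻².
  N = kg·m/s² = kg·m·s⁻² (force = mass × acceleration).
  So N² = kg²·m²·s⁻⁴.
  J = N·m (work = force × distance),
      = kg·m²·s⁻².
  So J⁻¹ = kg⁻¹·m⁻²·s².
  Combining: K²·H·kg⁻²·Ω·s⁻¹·m³·Pa·N²·J⁻¹ = K² · (kg·m²·s⁻²·A⁻²) · kg⁻² · (kg·m²·s⁻³·A⁻²) · s⁻¹ · m³ · (kg·m⁻¹·s⁻²) · (kg²·m²·s⁻⁴) · (kg⁻¹·m⁻²·s²) = kg²·m⁶·s⁻¹⁰·A⁻⁴·K².
Left is kg·m⁵·s⁻⁸·A⁻⁴·K²; right is kg²·m⁶·s⁻¹⁰·A⁻⁴·K² — different.

No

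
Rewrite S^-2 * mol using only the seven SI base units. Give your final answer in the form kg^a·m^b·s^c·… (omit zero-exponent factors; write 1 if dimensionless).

kg²·m⁴·s⁻⁶·A⁻⁴·mol

S = 1/Ω (conductance is reciprocal resistance),
    = kg⁻¹·m⁻²·s³·A².
So S⁻² = kg²·m⁴·s⁻⁶·A⁻⁴.
Combining: S⁻²·mol = (kg²·m⁴·s⁻⁶·A⁻⁴) · mol = kg²·m⁴·s⁻⁶·A⁻⁴·mol.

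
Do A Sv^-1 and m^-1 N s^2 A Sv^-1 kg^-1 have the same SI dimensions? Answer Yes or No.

Yes

Left side:
  Sv = m²·s⁻².
  So Sv⁻¹ = m⁻²·s².
  Combining: A·Sv⁻¹ = A · (m⁻²·s²) = m⁻²·s²·A.
Right side:
  N = kg·m·s⁻².
  Sv = m²·s⁻².
  So Sv⁻¹ = m⁻²·s².
  Combining: m⁻¹·N·s²·A·Sv⁻¹·kg⁻¹ = m⁻¹ · (kg·m·s⁻²) · s² · A · (m⁻²·s²) · kg⁻¹ = m⁻²·s²·A.
Both reduce to m⁻²·s²·A.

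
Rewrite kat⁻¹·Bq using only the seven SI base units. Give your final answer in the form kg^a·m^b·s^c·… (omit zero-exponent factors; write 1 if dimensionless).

kat = s⁻¹·mol.
So kat⁻¹ = s·mol⁻¹.
Bq = s⁻¹.
Combining: kat⁻¹·Bq = (s·mol⁻¹) · s⁻¹ = mol⁻¹.

mol⁻¹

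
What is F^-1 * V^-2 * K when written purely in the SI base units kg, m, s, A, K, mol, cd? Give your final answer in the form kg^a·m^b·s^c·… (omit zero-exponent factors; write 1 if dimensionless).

F = C/V (capacitance = charge per voltage),
    = A·s/(kg·m²·s⁻³·A⁻¹) (substituting C and V),
    = kg⁻¹·m⁻²·s⁴·A².
So F⁻¹ = kg·m²·s⁻⁴·A⁻².
V = W/A (potential = power per current),
    = kg·m²·s⁻³·A⁻¹.
So V⁻² = kg⁻²·m⁻⁴·s⁶·A².
Combining: F⁻¹·V⁻²·K = (kg·m²·s⁻⁴·A⁻²) · (kg⁻²·m⁻⁴·s⁶·A²) · K = kg⁻¹·m⁻²·s²·K.

kg⁻¹·m⁻²·s²·K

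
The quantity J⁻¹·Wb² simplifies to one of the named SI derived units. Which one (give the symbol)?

J = N·m (work = force × distance),
    = kg·m²·s⁻².
So J⁻¹ = kg⁻¹·m⁻²·s².
Wb = V·s (flux: a volt is a weber per second),
    = kg·m²·s⁻²·A⁻¹.
So Wb² = kg²·m⁴·s⁻⁴·A⁻².
Combining: J⁻¹·Wb² = (kg⁻¹·m⁻²·s²) · (kg²·m⁴·s⁻⁴·A⁻²) = kg·m²·s⁻²·A⁻².
kg·m²·s⁻²·A⁻² is the base-SI form of the henry.

H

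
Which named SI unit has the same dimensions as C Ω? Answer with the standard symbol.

Wb

C = A·s = s·A (charge = current × time).
Ω = V/A (resistance = voltage per current),
    = kg·m²·s⁻³·A⁻².
Combining: C·Ω = (s·A) · (kg·m²·s⁻³·A⁻²) = kg·m²·s⁻²·A⁻¹.
kg·m²·s⁻²·A⁻¹ is the base-SI form of the weber.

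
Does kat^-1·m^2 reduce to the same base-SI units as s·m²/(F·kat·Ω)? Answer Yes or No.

Yes

Left side:
  kat = s⁻¹·mol.
  So kat⁻¹ = s·mol⁻¹.
  Combining: kat⁻¹·m² = (s·mol⁻¹) · m² = m²·s·mol⁻¹.
Right side:
  F = kg⁻¹·m⁻²·s⁴·A².
  So F⁻¹ = kg·m²·s⁻⁴·A⁻².
  kat = s⁻¹·mol.
  So kat⁻¹ = s·mol⁻¹.
  Ω = kg·m²·s⁻³·A⁻².
  So Ω⁻¹ = kg⁻¹·m⁻²·s³·A².
  Combining: F⁻¹·s·m²·kat⁻¹·Ω⁻¹ = (kg·m²·s⁻⁴·A⁻²) · s · m² · (s·mol⁻¹) · (kg⁻¹·m⁻²·s³·A²) = m²·s·mol⁻¹.
Both reduce to m²·s·mol⁻¹.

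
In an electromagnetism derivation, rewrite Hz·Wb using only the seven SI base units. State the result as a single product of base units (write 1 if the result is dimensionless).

Hz = s⁻¹.
Wb = kg·m²·s⁻²·A⁻¹.
Combining: Hz·Wb = s⁻¹ · (kg·m²·s⁻²·A⁻¹) = kg·m²·s⁻³·A⁻¹.

kg·m²·s⁻³·A⁻¹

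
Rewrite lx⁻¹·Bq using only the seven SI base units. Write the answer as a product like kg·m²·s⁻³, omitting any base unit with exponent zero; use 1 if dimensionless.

m²·s⁻¹·cd⁻¹

lx = lm/m² (illuminance = luminous flux per area),
    = m⁻²·cd.
So lx⁻¹ = m²·cd⁻¹.
Bq = 1/s = s⁻¹ (activity is decays per second).
Combining: lx⁻¹·Bq = (m²·cd⁻¹) · s⁻¹ = m²·s⁻¹·cd⁻¹.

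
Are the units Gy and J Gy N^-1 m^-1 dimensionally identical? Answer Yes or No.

Left side:
  Gy = m²·s⁻².
Right side:
  J = N·m (work = force × distance),
      = kg·m²·s⁻².
  Gy = J/kg (absorbed dose = energy per mass),
      = m²·s⁻².
  N = kg·m/s² = kg·m·s⁻² (force = mass × acceleration).
  So N⁻¹ = kg⁻¹·m⁻¹·s².
  Combining: J·Gy·N⁻¹·m⁻¹ = (kg·m²·s⁻²) · (m²·s⁻²) · (kg⁻¹·m⁻¹·s²) · m⁻¹ = m²·s⁻².
Both reduce to m²·s⁻².

Yes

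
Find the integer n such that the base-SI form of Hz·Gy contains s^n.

-3

Hz = s⁻¹.
Gy = m²·s⁻².
Combining: Hz·Gy = s⁻¹ · (m²·s⁻²) = m²·s⁻³.
The exponent of s is -3.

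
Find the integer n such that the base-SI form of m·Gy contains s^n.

-2

Gy = J/kg (absorbed dose = energy per mass),
    = m²·s⁻².
Combining: m·Gy = m · (m²·s⁻²) = m³·s⁻².
The exponent of s is -2.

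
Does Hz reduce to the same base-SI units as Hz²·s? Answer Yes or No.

Yes

Left side:
  Hz = 1/s = s⁻¹ (frequency is cycles per second).
Right side:
  Hz = 1/s = s⁻¹ (frequency is cycles per second).
  So Hz² = s⁻².
  Combining: Hz²·s = s⁻² · s = s⁻¹.
Both reduce to s⁻¹.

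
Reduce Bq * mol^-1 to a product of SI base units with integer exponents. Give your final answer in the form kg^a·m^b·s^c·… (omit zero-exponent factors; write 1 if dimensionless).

Bq = 1/s = s⁻¹ (activity is decays per second).
Combining: Bq·mol⁻¹ = s⁻¹ · mol⁻¹ = s⁻¹·mol⁻¹.

s⁻¹·mol⁻¹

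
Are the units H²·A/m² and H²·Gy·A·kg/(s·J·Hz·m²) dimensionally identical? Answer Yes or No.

Left side:
  H = kg·m²·s⁻²·A⁻².
  So H² = kg²·m⁴·s⁻⁴·A⁻⁴.
  Combining: H²·m⁻²·A = (kg²·m⁴·s⁻⁴·A⁻⁴) · m⁻² · A = kg²·m²·s⁻⁴·A⁻³.
Right side:
  H = Wb/A (inductance = flux per current),
      = kg·m²·s⁻²·A⁻².
  So H² = kg²·m⁴·s⁻⁴·A⁻⁴.
  Gy = J/kg (absorbed dose = energy per mass),
      = m²·s⁻².
  J = N·m (work = force × distance),
      = kg·m²·s⁻².
  So J⁻¹ = kg⁻¹·m⁻²·s².
  Hz = 1/s = s⁻¹ (frequency is cycles per second).
  So Hz⁻¹ = s.
  Combining: s⁻¹·H²·Gy·J⁻¹·A·kg·Hz⁻¹·m⁻² = s⁻¹ · (kg²·m⁴·s⁻⁴·A⁻⁴) · (m²·s⁻²) · (kg⁻¹·m⁻²·s²) · A · kg · s · m⁻² = kg²·m²·s⁻⁴·A⁻³.
Both reduce to kg²·m²·s⁻⁴·A⁻³.

Yes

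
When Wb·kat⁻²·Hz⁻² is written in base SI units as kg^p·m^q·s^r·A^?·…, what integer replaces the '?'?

Wb = V·s (flux: a volt is a weber per second),
    = kg·m²·s⁻²·A⁻¹.
kat = mol/s = s⁻¹·mol (catalytic activity).
So kat⁻² = s²·mol⁻².
Hz = 1/s = s⁻¹ (frequency is cycles per second).
So Hz⁻² = s².
Combining: Wb·kat⁻²·Hz⁻² = (kg·m²·s⁻²·A⁻¹) · (s²·mol⁻²) · s² = kg·m²·s²·A⁻¹·mol⁻².
The exponent of A is -1.

-1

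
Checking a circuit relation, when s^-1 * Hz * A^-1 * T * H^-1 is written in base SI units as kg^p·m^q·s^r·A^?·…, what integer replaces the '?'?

0

Hz = s⁻¹.
T = kg·s⁻²·A⁻¹.
H = kg·m²·s⁻²·A⁻².
So H⁻¹ = kg⁻¹·m⁻²·s²·A².
Combining: s⁻¹·Hz·A⁻¹·T·H⁻¹ = s⁻¹ · s⁻¹ · A⁻¹ · (kg·s⁻²·A⁻¹) · (kg⁻¹·m⁻²·s²·A²) = m⁻²·s⁻².
The exponent of A is 0.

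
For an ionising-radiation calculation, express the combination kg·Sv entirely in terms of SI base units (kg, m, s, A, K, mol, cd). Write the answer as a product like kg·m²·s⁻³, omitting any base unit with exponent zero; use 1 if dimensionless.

kg·m²·s⁻²

Sv = J/kg (equivalent dose = energy per mass),
    = m²·s⁻².
Combining: kg·Sv = kg · (m²·s⁻²) = kg·m²·s⁻².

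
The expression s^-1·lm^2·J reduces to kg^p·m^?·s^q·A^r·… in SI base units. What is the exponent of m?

lm = cd.
So lm² = cd².
J = kg·m²·s⁻².
Combining: s⁻¹·lm²·J = s⁻¹ · cd² · (kg·m²·s⁻²) = kg·m²·s⁻³·cd².
The exponent of m is 2.

2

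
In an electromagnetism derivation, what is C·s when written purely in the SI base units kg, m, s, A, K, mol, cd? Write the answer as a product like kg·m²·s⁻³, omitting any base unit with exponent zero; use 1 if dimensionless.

C = A·s = s·A (charge = current × time).
Combining: C·s = (s·A) · s = s²·A.

s²·A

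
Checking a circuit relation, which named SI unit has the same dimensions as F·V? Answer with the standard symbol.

F = C/V (capacitance = charge per voltage),
    = A·s/(kg·m²·s⁻³·A⁻¹) (substituting C and V),
    = kg⁻¹·m⁻²·s⁴·A².
V = W/A (potential = power per current),
    = kg·m²·s⁻³·A⁻¹.
Combining: F·V = (kg⁻¹·m⁻²·s⁴·A²) · (kg·m²·s⁻³·A⁻¹) = s·A.
s·A is the base-SI form of the coulomb.

C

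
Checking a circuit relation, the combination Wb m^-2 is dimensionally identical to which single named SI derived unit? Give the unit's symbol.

T

Wb = V·s (flux: a volt is a weber per second),
    = kg·m²·s⁻²·A⁻¹.
Combining: Wb·m⁻² = (kg·m²·s⁻²·A⁻¹) · m⁻² = kg·s⁻²·A⁻¹.
kg·s⁻²·A⁻¹ is the base-SI form of the tesla.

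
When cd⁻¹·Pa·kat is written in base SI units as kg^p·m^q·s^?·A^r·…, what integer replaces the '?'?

-3

Pa = N/m² (pressure = force per area),
    = kg·m⁻¹·s⁻².
kat = mol/s = s⁻¹·mol (catalytic activity).
Combining: cd⁻¹·Pa·kat = cd⁻¹ · (kg·m⁻¹·s⁻²) · (s⁻¹·mol) = kg·m⁻¹·s⁻³·mol·cd⁻¹.
The exponent of s is -3.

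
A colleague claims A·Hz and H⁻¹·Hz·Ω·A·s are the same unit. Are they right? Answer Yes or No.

Left side:
  Hz = 1/s = s⁻¹ (frequency is cycles per second).
  Combining: A·Hz = A · s⁻¹ = s⁻¹·A.
Right side:
  H = Wb/A (inductance = flux per current),
      = kg·m²·s⁻²·A⁻².
  So H⁻¹ = kg⁻¹·m⁻²·s²·A².
  Hz = 1/s = s⁻¹ (frequency is cycles per second).
  Ω = V/A (resistance = voltage per current),
      = kg·m²·s⁻³·A⁻².
  Combining: H⁻¹·Hz·Ω·A·s = (kg⁻¹·m⁻²·s²·A²) · s⁻¹ · (kg·m²·s⁻³·A⁻²) · A · s = s⁻¹·A.
Both reduce to s⁻¹·A.

Yes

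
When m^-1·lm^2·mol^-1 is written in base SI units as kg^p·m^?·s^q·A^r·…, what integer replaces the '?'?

-1

lm = cd·sr = cd (luminous flux; sr is dimensionless).
So lm² = cd².
Combining: m⁻¹·lm²·mol⁻¹ = m⁻¹ · cd² · mol⁻¹ = m⁻¹·mol⁻¹·cd².
The exponent of m is -1.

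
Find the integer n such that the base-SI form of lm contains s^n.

0

lm = cd·sr = cd (luminous flux; sr is dimensionless).
The exponent of s is 0.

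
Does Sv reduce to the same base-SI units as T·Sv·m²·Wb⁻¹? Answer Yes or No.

Yes

Left side:
  Sv = J/kg (equivalent dose = energy per mass),
      = m²·s⁻².
Right side:
  T = kg·s⁻²·A⁻¹.
  Sv = m²·s⁻².
  Wb = kg·m²·s⁻²·A⁻¹.
  So Wb⁻¹ = kg⁻¹·m⁻²·s²·A.
  Combining: T·Sv·m²·Wb⁻¹ = (kg·s⁻²·A⁻¹) · (m²·s⁻²) · m² · (kg⁻¹·m⁻²·s²·A) = m²·s⁻².
Both reduce to m²·s⁻².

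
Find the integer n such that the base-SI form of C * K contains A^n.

C = A·s = s·A (charge = current × time).
Combining: C·K = (s·A) · K = s·A·K.
The exponent of A is 1.

1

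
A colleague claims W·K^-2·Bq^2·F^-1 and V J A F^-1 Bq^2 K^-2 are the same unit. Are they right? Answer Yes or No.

No

Left side:
  W = J/s (power = energy per time),
      = kg·m²·s⁻³.
  Bq = 1/s = s⁻¹ (activity is decays per second).
  So Bq² = s⁻².
  F = C/V (capacitance = charge per voltage),
      = A·s/(kg·m²·s⁻³·A⁻¹) (substituting C and V),
      = kg⁻¹·m⁻²·s⁴·A².
  So F⁻¹ = kg·m²·s⁻⁴·A⁻².
  Combining: W·K⁻²·Bq²·F⁻¹ = (kg·m²·s⁻³) · K⁻² · s⁻² · (kg·m²·s⁻⁴·A⁻²) = kg²·m⁴·s⁻⁹·A⁻²·K⁻².
Right side:
  V = kg·m²·s⁻³·A⁻¹.
  J = kg·m²·s⁻².
  F = kg⁻¹·m⁻²·s⁴·A².
  So F⁻¹ = kg·m²·s⁻⁴·A⁻².
  Bq = s⁻¹.
  So Bq² = s⁻².
  Combining: V·J·A·F⁻¹·Bq²·K⁻² = (kg·m²·s⁻³·A⁻¹) · (kg·m²·s⁻²) · A · (kg·m²·s⁻⁴·A⁻²) · s⁻² · K⁻² = kg³·m⁶·s⁻¹¹·A⁻²·K⁻².
Left is kg²·m⁴·s⁻⁹·A⁻²·K⁻²; right is kg³·m⁶·s⁻¹¹·A⁻²·K⁻² — different.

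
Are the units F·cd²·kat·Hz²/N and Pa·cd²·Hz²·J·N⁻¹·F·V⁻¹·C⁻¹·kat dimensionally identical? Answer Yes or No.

No

Left side:
  F = C/V (capacitance = charge per voltage),
      = A·s/(kg·m²·s⁻³·A⁻¹) (substituting C and V),
      = kg⁻¹·m⁻²·s⁴·A².
  N = kg·m/s² = kg·m·s⁻² (force = mass × acceleration).
  So N⁻¹ = kg⁻¹·m⁻¹·s².
  kat = mol/s = s⁻¹·mol (catalytic activity).
  Hz = 1/s = s⁻¹ (frequency is cycles per second).
  So Hz² = s⁻².
  Combining: F·N⁻¹·cd²·kat·Hz² = (kg⁻¹·m⁻²·s⁴·A²) · (kg⁻¹·m⁻¹·s²) · cd² · (s⁻¹·mol) · s⁻² = kg⁻²·m⁻³·s³·A²·mol·cd².
Right side:
  Pa = N/m² (pressure = force per area),
      = kg·m⁻¹·s⁻².
  Hz = 1/s = s⁻¹ (frequency is cycles per second).
  So Hz² = s⁻².
  J = N·m (work = force × distance),
      = kg·m²·s⁻².
  N = kg·m/s² = kg·m·s⁻² (force = mass × acceleration).
  So N⁻¹ = kg⁻¹·m⁻¹·s².
  F = C/V (capacitance = charge per voltage),
      = A·s/(kg·m²·s⁻³·A⁻¹) (substituting C and V),
      = kg⁻¹·m⁻²·s⁴·A².
  V = W/A (potential = power per current),
      = kg·m²·s⁻³·A⁻¹.
  So V⁻¹ = kg⁻¹·m⁻²·s³·A.
  C = A·s = s·A (charge = current × time).
  So C⁻¹ = s⁻¹·A⁻¹.
  kat = mol/s = s⁻¹·mol (catalytic activity).
  Combining: Pa·cd²·Hz²·J·N⁻¹·F·V⁻¹·C⁻¹·kat = (kg·m⁻¹·s⁻²) · cd² · s⁻² · (kg·m²·s⁻²) · (kg⁻¹·m⁻¹·s²) · (kg⁻¹·m⁻²·s⁴·A²) · (kg⁻¹·m⁻²·s³·A) · (s⁻¹·A⁻¹) · (s⁻¹·mol) = kg⁻¹·m⁻⁴·s·A²·mol·cd².
Left is kg⁻²·m⁻³·s³·A²·mol·cd²; right is kg⁻¹·m⁻⁴·s·A²·mol·cd² — different.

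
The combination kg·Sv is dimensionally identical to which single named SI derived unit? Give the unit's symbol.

Sv = J/kg (equivalent dose = energy per mass),
    = m²·s⁻².
Combining: kg·Sv = kg · (m²·s⁻²) = kg·m²·s⁻².
kg·m²·s⁻² is the base-SI form of the joule.

J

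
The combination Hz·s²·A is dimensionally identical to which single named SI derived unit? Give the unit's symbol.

Hz = 1/s = s⁻¹ (frequency is cycles per second).
Combining: Hz·s²·A = s⁻¹ · s² · A = s·A.
s·A is the base-SI form of the coulomb.

C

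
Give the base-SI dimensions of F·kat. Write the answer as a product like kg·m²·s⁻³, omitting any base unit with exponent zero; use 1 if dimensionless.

F = C/V (capacitance = charge per voltage),
    = A·s/(kg·m²·s⁻³·A⁻¹) (substituting C and V),
    = kg⁻¹·m⁻²·s⁴·A².
kat = mol/s = s⁻¹·mol (catalytic activity).
Combining: F·kat = (kg⁻¹·m⁻²·s⁴·A²) · (s⁻¹·mol) = kg⁻¹·m⁻²·s³·A²·mol.

kg⁻¹·m⁻²·s³·A²·mol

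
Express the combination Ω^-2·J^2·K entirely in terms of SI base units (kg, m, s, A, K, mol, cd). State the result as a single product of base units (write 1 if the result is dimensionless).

s²·A⁴·K

Ω = V/A (resistance = voltage per current),
    = kg·m²·s⁻³·A⁻².
So Ω⁻² = kg⁻²·m⁻⁴·s⁶·A⁴.
J = N·m (work = force × distance),
    = kg·m²·s⁻².
So J² = kg²·m⁴·s⁻⁴.
Combining: Ω⁻²·J²·K = (kg⁻²·m⁻⁴·s⁶·A⁴) · (kg²·m⁴·s⁻⁴) · K = s²·A⁴·K.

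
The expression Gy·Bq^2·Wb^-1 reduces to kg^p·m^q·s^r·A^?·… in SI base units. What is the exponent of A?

1

Gy = J/kg (absorbed dose = energy per mass),
    = m²·s⁻².
Bq = 1/s = s⁻¹ (activity is decays per second).
So Bq² = s⁻².
Wb = V·s (flux: a volt is a weber per second),
    = kg·m²·s⁻²·A⁻¹.
So Wb⁻¹ = kg⁻¹·m⁻²·s²·A.
Combining: Gy·Bq²·Wb⁻¹ = (m²·s⁻²) · s⁻² · (kg⁻¹·m⁻²·s²·A) = kg⁻¹·s⁻²·A.
The exponent of A is 1.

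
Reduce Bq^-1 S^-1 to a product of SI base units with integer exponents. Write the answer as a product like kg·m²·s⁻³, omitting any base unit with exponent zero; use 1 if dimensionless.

kg·m²·s⁻²·A⁻²

Bq = s⁻¹.
So Bq⁻¹ = s.
S = kg⁻¹·m⁻²·s³·A².
So S⁻¹ = kg·m²·s⁻³·A⁻².
Combining: Bq⁻¹·S⁻¹ = s · (kg·m²·s⁻³·A⁻²) = kg·m²·s⁻²·A⁻².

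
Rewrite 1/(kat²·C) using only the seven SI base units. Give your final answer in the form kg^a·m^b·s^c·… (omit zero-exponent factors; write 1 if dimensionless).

s·A⁻¹·mol⁻²

kat = mol/s = s⁻¹·mol (catalytic activity).
So kat⁻² = s²·mol⁻².
C = A·s = s·A (charge = current × time).
So C⁻¹ = s⁻¹·A⁻¹.
Combining: kat⁻²·C⁻¹ = (s²·mol⁻²) · (s⁻¹·A⁻¹) = s·A⁻¹·mol⁻².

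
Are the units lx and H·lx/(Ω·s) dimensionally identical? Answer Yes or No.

Yes

Left side:
  lx = m⁻²·cd.
Right side:
  H = kg·m²·s⁻²·A⁻².
  lx = m⁻²·cd.
  Ω = kg·m²·s⁻³·A⁻².
  So Ω⁻¹ = kg⁻¹·m⁻²·s³·A².
  Combining: H·lx·Ω⁻¹·s⁻¹ = (kg·m²·s⁻²·A⁻²) · (m⁻²·cd) · (kg⁻¹·m⁻²·s³·A²) · s⁻¹ = m⁻²·cd.
Both reduce to m⁻²·cd.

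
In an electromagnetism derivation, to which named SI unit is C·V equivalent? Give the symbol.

J

C = s·A.
V = kg·m²·s⁻³·A⁻¹.
Combining: C·V = (s·A) · (kg·m²·s⁻³·A⁻¹) = kg·m²·s⁻².
kg·m²·s⁻² is the base-SI form of the joule.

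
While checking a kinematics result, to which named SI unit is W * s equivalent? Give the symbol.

W = kg·m²·s⁻³.
Combining: W·s = (kg·m²·s⁻³) · s = kg·m²·s⁻².
kg·m²·s⁻² is the base-SI form of the joule.

J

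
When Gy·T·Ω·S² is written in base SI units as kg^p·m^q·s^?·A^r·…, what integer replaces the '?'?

Gy = J/kg (absorbed dose = energy per mass),
    = m²·s⁻².
T = Wb/m² (flux density = flux per area),
    = kg·s⁻²·A⁻¹.
Ω = V/A (resistance = voltage per current),
    = kg·m²·s⁻³·A⁻².
S = 1/Ω (conductance is reciprocal resistance),
    = kg⁻¹·m⁻²·s³·A².
So S² = kg⁻²·m⁻⁴·s⁶·A⁴.
Combining: Gy·T·Ω·S² = (m²·s⁻²) · (kg·s⁻²·A⁻¹) · (kg·m²·s⁻³·A⁻²) · (kg⁻²·m⁻⁴·s⁶·A⁴) = s⁻¹·A.
The exponent of s is -1.

-1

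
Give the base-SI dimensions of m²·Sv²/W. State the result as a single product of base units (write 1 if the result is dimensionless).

kg⁻¹·m⁴·s⁻¹

Sv = m²·s⁻².
So Sv² = m⁴·s⁻⁴.
W = kg·m²·s⁻³.
So W⁻¹ = kg⁻¹·m⁻²·s³.
Combining: m²·Sv²·W⁻¹ = m² · (m⁴·s⁻⁴) · (kg⁻¹·m⁻²·s³) = kg⁻¹·m⁴·s⁻¹.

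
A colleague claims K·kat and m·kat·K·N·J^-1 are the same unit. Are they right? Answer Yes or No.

Left side:
  kat = mol/s = s⁻¹·mol (catalytic activity).
  Combining: K·kat = K · (s⁻¹·mol) = s⁻¹·K·mol.
Right side:
  kat = mol/s = s⁻¹·mol (catalytic activity).
  N = kg·m/s² = kg·m·s⁻² (force = mass × acceleration).
  J = N·m (work = force × distance),
      = kg·m²·s⁻².
  So J⁻¹ = kg⁻¹·m⁻²·s².
  Combining: m·kat·K·N·J⁻¹ = m · (s⁻¹·mol) · K · (kg·m·s⁻²) · (kg⁻¹·m⁻²·s²) = s⁻¹·K·mol.
Both reduce to s⁻¹·K·mol.

Yes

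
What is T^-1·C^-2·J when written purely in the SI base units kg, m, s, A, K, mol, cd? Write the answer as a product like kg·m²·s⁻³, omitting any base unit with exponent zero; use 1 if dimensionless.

T = Wb/m² (flux density = flux per area),
    = kg·s⁻²·A⁻¹.
So T⁻¹ = kg⁻¹·s²·A.
C = A·s = s·A (charge = current × time).
So C⁻² = s⁻²·A⁻².
J = N·m (work = force × distance),
    = kg·m²·s⁻².
Combining: T⁻¹·C⁻²·J = (kg⁻¹·s²·A) · (s⁻²·A⁻²) · (kg·m²·s⁻²) = m²·s⁻²·A⁻¹.

m²·s⁻²·A⁻¹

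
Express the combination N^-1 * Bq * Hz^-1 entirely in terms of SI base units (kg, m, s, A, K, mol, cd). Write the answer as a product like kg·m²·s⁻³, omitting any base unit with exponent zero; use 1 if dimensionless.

kg⁻¹·m⁻¹·s²

N = kg·m/s² = kg·m·s⁻² (force = mass × acceleration).
So N⁻¹ = kg⁻¹·m⁻¹·s².
Bq = 1/s = s⁻¹ (activity is decays per second).
Hz = 1/s = s⁻¹ (frequency is cycles per second).
So Hz⁻¹ = s.
Combining: N⁻¹·Bq·Hz⁻¹ = (kg⁻¹·m⁻¹·s²) · s⁻¹ · s = kg⁻¹·m⁻¹·s².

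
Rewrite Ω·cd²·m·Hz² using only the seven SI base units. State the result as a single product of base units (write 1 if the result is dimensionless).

kg·m³·s⁻⁵·A⁻²·cd²

Ω = V/A (resistance = voltage per current),
    = kg·m²·s⁻³·A⁻².
Hz = 1/s = s⁻¹ (frequency is cycles per second).
So Hz² = s⁻².
Combining: Ω·cd²·m·Hz² = (kg·m²·s⁻³·A⁻²) · cd² · m · s⁻² = kg·m³·s⁻⁵·A⁻²·cd².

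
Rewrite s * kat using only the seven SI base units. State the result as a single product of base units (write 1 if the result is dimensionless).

kat = s⁻¹·mol.
Combining: s·kat = s · (s⁻¹·mol) = mol.

mol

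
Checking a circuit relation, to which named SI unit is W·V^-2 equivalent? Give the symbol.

S

W = J/s (power = energy per time),
    = kg·m²·s⁻³.
V = W/A (potential = power per current),
    = kg·m²·s⁻³·A⁻¹.
So V⁻² = kg⁻²·m⁻⁴·s⁶·A².
Combining: W·V⁻² = (kg·m²·s⁻³) · (kg⁻²·m⁻⁴·s⁶·A²) = kg⁻¹·m⁻²·s³·A².
kg⁻¹·m⁻²·s³·A² is the base-SI form of the siemens.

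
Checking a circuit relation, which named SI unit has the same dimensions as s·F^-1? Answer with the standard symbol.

F = C/V (capacitance = charge per voltage),
    = A·s/(kg·m²·s⁻³·A⁻¹) (substituting C and V),
    = kg⁻¹·m⁻²·s⁴·A².
So F⁻¹ = kg·m²·s⁻⁴·A⁻².
Combining: s·F⁻¹ = s · (kg·m²·s⁻⁴·A⁻²) = kg·m²·s⁻³·A⁻².
kg·m²·s⁻³·A⁻² is the base-SI form of the ohm.

Ω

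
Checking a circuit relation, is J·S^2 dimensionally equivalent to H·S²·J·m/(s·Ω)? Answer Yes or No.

Left side:
  J = N·m (work = force × distance),
      = kg·m²·s⁻².
  S = 1/Ω (conductance is reciprocal resistance),
      = kg⁻¹·m⁻²·s³·A².
  So S² = kg⁻²·m⁻⁴·s⁶·A⁴.
  Combining: J·S² = (kg·m²·s⁻²) · (kg⁻²·m⁻⁴·s⁶·A⁴) = kg⁻¹·m⁻²·s⁴·A⁴.
Right side:
  H = kg·m²·s⁻²·A⁻².
  S = kg⁻¹·m⁻²·s³·A².
  So S² = kg⁻²·m⁻⁴·s⁶·A⁴.
  J = kg·m²·s⁻².
  Ω = kg·m²·s⁻³·A⁻².
  So Ω⁻¹ = kg⁻¹·m⁻²·s³·A².
  Combining: H·s⁻¹·S²·J·m·Ω⁻¹ = (kg·m²·s⁻²·A⁻²) · s⁻¹ · (kg⁻²·m⁻⁴·s⁶·A⁴) · (kg·m²·s⁻²) · m · (kg⁻¹·m⁻²·s³·A²) = kg⁻¹·m⁻¹·s⁴·A⁴.
Left is kg⁻¹·m⁻²·s⁴·A⁴; right is kg⁻¹·m⁻¹·s⁴·A⁴ — different.

No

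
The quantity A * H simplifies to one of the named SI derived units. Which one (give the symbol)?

Wb

H = Wb/A (inductance = flux per current),
    = kg·m²·s⁻²·A⁻².
Combining: A·H = A · (kg·m²·s⁻²·A⁻²) = kg·m²·s⁻²·A⁻¹.
kg·m²·s⁻²·A⁻¹ is the base-SI form of the weber.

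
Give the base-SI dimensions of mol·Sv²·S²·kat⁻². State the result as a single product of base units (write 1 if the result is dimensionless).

Sv = m²·s⁻².
So Sv² = m⁴·s⁻⁴.
S = kg⁻¹·m⁻²·s³·A².
So S² = kg⁻²·m⁻⁴·s⁶·A⁴.
kat = s⁻¹·mol.
So kat⁻² = s²·mol⁻².
Combining: mol·Sv²·S²·kat⁻² = mol · (m⁴·s⁻⁴) · (kg⁻²·m⁻⁴·s⁶·A⁴) · (s²·mol⁻²) = kg⁻²·s⁴·A⁴·mol⁻¹.

kg⁻²·s⁴·A⁴·mol⁻¹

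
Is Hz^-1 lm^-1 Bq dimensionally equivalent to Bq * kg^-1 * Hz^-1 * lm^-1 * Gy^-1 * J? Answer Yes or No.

Yes

Left side:
  Hz = 1/s = s⁻¹ (frequency is cycles per second).
  So Hz⁻¹ = s.
  lm = cd·sr = cd (luminous flux; sr is dimensionless).
  So lm⁻¹ = cd⁻¹.
  Bq = 1/s = s⁻¹ (activity is decays per second).
  Combining: Hz⁻¹·lm⁻¹·Bq = s · cd⁻¹ · s⁻¹ = cd⁻¹.
Right side:
  Bq = 1/s = s⁻¹ (activity is decays per second).
  Hz = 1/s = s⁻¹ (frequency is cycles per second).
  So Hz⁻¹ = s.
  lm = cd·sr = cd (luminous flux; sr is dimensionless).
  So lm⁻¹ = cd⁻¹.
  Gy = J/kg (absorbed dose = energy per mass),
      = m²·s⁻².
  So Gy⁻¹ = m⁻²·s².
  J = N·m (work = force × distance),
      = kg·m²·s⁻².
  Combining: Bq·kg⁻¹·Hz⁻¹·lm⁻¹·Gy⁻¹·J = s⁻¹ · kg⁻¹ · s · cd⁻¹ · (m⁻²·s²) · (kg·m²·s⁻²) = cd⁻¹.
Both reduce to cd⁻¹.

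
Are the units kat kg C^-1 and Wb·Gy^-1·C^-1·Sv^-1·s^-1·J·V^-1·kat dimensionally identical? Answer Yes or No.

No

Left side:
  kat = mol/s = s⁻¹·mol (catalytic activity).
  C = A·s = s·A (charge = current × time).
  So C⁻¹ = s⁻¹·A⁻¹.
  Combining: kat·kg·C⁻¹ = (s⁻¹·mol) · kg · (s⁻¹·A⁻¹) = kg·s⁻²·A⁻¹·mol.
Right side:
  Wb = V·s (flux: a volt is a weber per second),
      = kg·m²·s⁻²·A⁻¹.
  Gy = J/kg (absorbed dose = energy per mass),
      = m²·s⁻².
  So Gy⁻¹ = m⁻²·s².
  C = A·s = s·A (charge = current × time).
  So C⁻¹ = s⁻¹·A⁻¹.
  Sv = J/kg (equivalent dose = energy per mass),
      = m²·s⁻².
  So Sv⁻¹ = m⁻²·s².
  J = N·m (work = force × distance),
      = kg·m²·s⁻².
  V = W/A (potential = power per current),
      = kg·m²·s⁻³·A⁻¹.
  So V⁻¹ = kg⁻¹·m⁻²·s³·A.
  kat = mol/s = s⁻¹·mol (catalytic activity).
  Combining: Wb·Gy⁻¹·C⁻¹·Sv⁻¹·s⁻¹·J·V⁻¹·kat = (kg·m²·s⁻²·A⁻¹) · (m⁻²·s²) · (s⁻¹·A⁻¹) · (m⁻²·s²) · s⁻¹ · (kg·m²·s⁻²) · (kg⁻¹·m⁻²·s³·A) · (s⁻¹·mol) = kg·m⁻²·A⁻¹·mol.
Left is kg·s⁻²·A⁻¹·mol; right is kg·m⁻²·A⁻¹·mol — different.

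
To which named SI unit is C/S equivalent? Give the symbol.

S = 1/Ω (conductance is reciprocal resistance),
    = kg⁻¹·m⁻²·s³·A².
So S⁻¹ = kg·m²·s⁻³·A⁻².
C = A·s = s·A (charge = current × time).
Combining: S⁻¹·C = (kg·m²·s⁻³·A⁻²) · (s·A) = kg·m²·s⁻²·A⁻¹.
kg·m²·s⁻²·A⁻¹ is the base-SI form of the weber.

Wb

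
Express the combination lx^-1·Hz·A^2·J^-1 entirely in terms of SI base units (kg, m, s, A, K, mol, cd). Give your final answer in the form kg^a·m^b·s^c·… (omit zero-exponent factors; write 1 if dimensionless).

lx = m⁻²·cd.
So lx⁻¹ = m²·cd⁻¹.
Hz = s⁻¹.
J = kg·m²·s⁻².
So J⁻¹ = kg⁻¹·m⁻²·s².
Combining: lx⁻¹·Hz·A²·J⁻¹ = (m²·cd⁻¹) · s⁻¹ · A² · (kg⁻¹·m⁻²·s²) = kg⁻¹·s·A²·cd⁻¹.

kg⁻¹·s·A²·cd⁻¹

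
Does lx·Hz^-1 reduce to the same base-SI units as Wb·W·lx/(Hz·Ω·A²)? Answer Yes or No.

Left side:
  lx = m⁻²·cd.
  Hz = s⁻¹.
  So Hz⁻¹ = s.
  Combining: lx·Hz⁻¹ = (m⁻²·cd) · s = m⁻²·s·cd.
Right side:
  Hz = s⁻¹.
  So Hz⁻¹ = s.
  Ω = kg·m²·s⁻³·A⁻².
  So Ω⁻¹ = kg⁻¹·m⁻²·s³·A².
  Wb = kg·m²·s⁻²·A⁻¹.
  W = kg·m²·s⁻³.
  lx = m⁻²·cd.
  Combining: Hz⁻¹·Ω⁻¹·Wb·W·lx·A⁻² = s · (kg⁻¹·m⁻²·s³·A²) · (kg·m²·s⁻²·A⁻¹) · (kg·m²·s⁻³) · (m⁻²·cd) · A⁻² = kg·s⁻¹·A⁻¹·cd.
Left is m⁻²·s·cd; right is kg·s⁻¹·A⁻¹·cd — different.

No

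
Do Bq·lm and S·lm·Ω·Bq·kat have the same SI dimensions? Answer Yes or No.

Left side:
  Bq = s⁻¹.
  lm = cd.
  Combining: Bq·lm = s⁻¹ · cd = s⁻¹·cd.
Right side:
  S = 1/Ω (conductance is reciprocal resistance),
      = kg⁻¹·m⁻²·s³·A².
  lm = cd·sr = cd (luminous flux; sr is dimensionless).
  Ω = V/A (resistance = voltage per current),
      = kg·m²·s⁻³·A⁻².
  Bq = 1/s = s⁻¹ (activity is decays per second).
  kat = mol/s = s⁻¹·mol (catalytic activity).
  Combining: S·lm·Ω·Bq·kat = (kg⁻¹·m⁻²·s³·A²) · cd · (kg·m²·s⁻³·A⁻²) · s⁻¹ · (s⁻¹·mol) = s⁻²·mol·cd.
Left is s⁻¹·cd; right is s⁻²·mol·cd — different.

No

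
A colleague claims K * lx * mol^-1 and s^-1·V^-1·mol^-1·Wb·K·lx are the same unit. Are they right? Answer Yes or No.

Left side:
  lx = lm/m² (illuminance = luminous flux per area),
      = m⁻²·cd.
  Combining: K·lx·mol⁻¹ = K · (m⁻²·cd) · mol⁻¹ = m⁻²·K·mol⁻¹·cd.
Right side:
  V = W/A (potential = power per current),
      = kg·m²·s⁻³·A⁻¹.
  So V⁻¹ = kg⁻¹·m⁻²·s³·A.
  Wb = V·s (flux: a volt is a weber per second),
      = kg·m²·s⁻²·A⁻¹.
  lx = lm/m² (illuminance = luminous flux per area),
      = m⁻²·cd.
  Combining: s⁻¹·V⁻¹·mol⁻¹·Wb·K·lx = s⁻¹ · (kg⁻¹·m⁻²·s³·A) · mol⁻¹ · (kg·m²·s⁻²·A⁻¹) · K · (m⁻²·cd) = m⁻²·K·mol⁻¹·cd.
Both reduce to m⁻²·K·mol⁻¹·cd.

Yes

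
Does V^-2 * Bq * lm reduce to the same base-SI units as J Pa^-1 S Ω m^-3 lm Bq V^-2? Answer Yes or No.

Left side:
  V = kg·m²·s⁻³·A⁻¹.
  So V⁻² = kg⁻²·m⁻⁴·s⁶·A².
  Bq = s⁻¹.
  lm = cd.
  Combining: V⁻²·Bq·lm = (kg⁻²·m⁻⁴·s⁶·A²) · s⁻¹ · cd = kg⁻²·m⁻⁴·s⁵·A²·cd.
Right side:
  J = kg·m²·s⁻².
  Pa = kg·m⁻¹·s⁻².
  So Pa⁻¹ = kg⁻¹·m·s².
  S = kg⁻¹·m⁻²·s³·A².
  Ω = kg·m²·s⁻³·A⁻².
  lm = cd.
  Bq = s⁻¹.
  V = kg·m²·s⁻³·A⁻¹.
  So V⁻² = kg⁻²·m⁻⁴·s⁶·A².
  Combining: J·Pa⁻¹·S·Ω·m⁻³·lm·Bq·V⁻² = (kg·m²·s⁻²) · (kg⁻¹·m·s²) · (kg⁻¹·m⁻²·s³·A²) · (kg·m²·s⁻³·A⁻²) · m⁻³ · cd · s⁻¹ · (kg⁻²·m⁻⁴·s⁶·A²) = kg⁻²·m⁻⁴·s⁵·A²·cd.
Both reduce to kg⁻²·m⁻⁴·s⁵·A²·cd.

Yes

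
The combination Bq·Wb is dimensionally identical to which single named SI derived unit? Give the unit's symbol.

V

Bq = s⁻¹.
Wb = kg·m²·s⁻²·A⁻¹.
Combining: Bq·Wb = s⁻¹ · (kg·m²·s⁻²·A⁻¹) = kg·m²·s⁻³·A⁻¹.
kg·m²·s⁻³·A⁻¹ is the base-SI form of the volt.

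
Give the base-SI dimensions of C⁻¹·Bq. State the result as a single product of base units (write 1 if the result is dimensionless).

C = A·s = s·A (charge = current × time).
So C⁻¹ = s⁻¹·A⁻¹.
Bq = 1/s = s⁻¹ (activity is decays per second).
Combining: C⁻¹·Bq = (s⁻¹·A⁻¹) · s⁻¹ = s⁻²·A⁻¹.

s⁻²·A⁻¹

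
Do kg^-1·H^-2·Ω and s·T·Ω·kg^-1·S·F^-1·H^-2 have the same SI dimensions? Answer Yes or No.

Left side:
  H = Wb/A (inductance = flux per current),
      = kg·m²·s⁻²·A⁻².
  So H⁻² = kg⁻²·m⁻⁴·s⁴·A⁴.
  Ω = V/A (resistance = voltage per current),
      = kg·m²·s⁻³·A⁻².
  Combining: kg⁻¹·H⁻²·Ω = kg⁻¹ · (kg⁻²·m⁻⁴·s⁴·A⁴) · (kg·m²·s⁻³·A⁻²) = kg⁻²·m⁻²·s·A².
Right side:
  T = kg·s⁻²·A⁻¹.
  Ω = kg·m²·s⁻³·A⁻².
  S = kg⁻¹·m⁻²·s³·A².
  F = kg⁻¹·m⁻²·s⁴·A².
  So F⁻¹ = kg·m²·s⁻⁴·A⁻².
  H = kg·m²·s⁻²·A⁻².
  So H⁻² = kg⁻²·m⁻⁴·s⁴·A⁴.
  Combining: s·T·Ω·kg⁻¹·S·F⁻¹·H⁻² = s · (kg·s⁻²·A⁻¹) · (kg·m²·s⁻³·A⁻²) · kg⁻¹ · (kg⁻¹·m⁻²·s³·A²) · (kg·m²·s⁻⁴·A⁻²) · (kg⁻²·m⁻⁴·s⁴·A⁴) = kg⁻¹·m⁻²·s⁻¹·A.
Left is kg⁻²·m⁻²·s·A²; right is kg⁻¹·m⁻²·s⁻¹·A — different.

No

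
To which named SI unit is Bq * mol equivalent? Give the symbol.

kat

Bq = 1/s = s⁻¹ (activity is decays per second).
Combining: Bq·mol = s⁻¹ · mol = s⁻¹·mol.
s⁻¹·mol is the base-SI form of the katal.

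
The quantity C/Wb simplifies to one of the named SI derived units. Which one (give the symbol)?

S

Wb = kg·m²·s⁻²·A⁻¹.
So Wb⁻¹ = kg⁻¹·m⁻²·s²·A.
C = s·A.
Combining: Wb⁻¹·C = (kg⁻¹·m⁻²·s²·A) · (s·A) = kg⁻¹·m⁻²·s³·A².
kg⁻¹·m⁻²·s³·A² is the base-SI form of the siemens.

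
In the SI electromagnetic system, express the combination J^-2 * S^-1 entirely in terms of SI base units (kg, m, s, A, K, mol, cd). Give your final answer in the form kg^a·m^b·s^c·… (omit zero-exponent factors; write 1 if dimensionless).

J = N·m (work = force × distance),
    = kg·m²·s⁻².
So J⁻² = kg⁻²·m⁻⁴·s⁴.
S = 1/Ω (conductance is reciprocal resistance),
    = kg⁻¹·m⁻²·s³·A².
So S⁻¹ = kg·m²·s⁻³·A⁻².
Combining: J⁻²·S⁻¹ = (kg⁻²·m⁻⁴·s⁴) · (kg·m²·s⁻³·A⁻²) = kg⁻¹·m⁻²·s·A⁻².

kg⁻¹·m⁻²·s·A⁻²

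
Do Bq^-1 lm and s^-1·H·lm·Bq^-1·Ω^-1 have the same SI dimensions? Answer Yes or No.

Yes

Left side:
  Bq = 1/s = s⁻¹ (activity is decays per second).
  So Bq⁻¹ = s.
  lm = cd·sr = cd (luminous flux; sr is dimensionless).
  Combining: Bq⁻¹·lm = s · cd = s·cd.
Right side:
  H = Wb/A (inductance = flux per current),
      = kg·m²·s⁻²·A⁻².
  lm = cd·sr = cd (luminous flux; sr is dimensionless).
  Bq = 1/s = s⁻¹ (activity is decays per second).
  So Bq⁻¹ = s.
  Ω = V/A (resistance = voltage per current),
      = kg·m²·s⁻³·A⁻².
  So Ω⁻¹ = kg⁻¹·m⁻²·s³·A².
  Combining: s⁻¹·H·lm·Bq⁻¹·Ω⁻¹ = s⁻¹ · (kg·m²·s⁻²·A⁻²) · cd · s · (kg⁻¹·m⁻²·s³·A²) = s·cd.
Both reduce to s·cd.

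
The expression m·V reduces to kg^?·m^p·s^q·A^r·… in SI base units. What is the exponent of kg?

1

V = kg·m²·s⁻³·A⁻¹.
Combining: m·V = m · (kg·m²·s⁻³·A⁻¹) = kg·m³·s⁻³·A⁻¹.
The exponent of kg is 1.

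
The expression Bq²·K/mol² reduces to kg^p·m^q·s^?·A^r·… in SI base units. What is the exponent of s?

Bq = 1/s = s⁻¹ (activity is decays per second).
So Bq² = s⁻².
Combining: Bq²·mol⁻²·K = s⁻² · mol⁻² · K = s⁻²·K·mol⁻².
The exponent of s is -2.

-2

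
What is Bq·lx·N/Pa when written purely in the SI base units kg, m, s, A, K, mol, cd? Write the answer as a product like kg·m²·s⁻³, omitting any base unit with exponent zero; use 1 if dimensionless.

s⁻¹·cd

Bq = 1/s = s⁻¹ (activity is decays per second).
lx = lm/m² (illuminance = luminous flux per area),
    = m⁻²·cd.
N = kg·m/s² = kg·m·s⁻² (force = mass × acceleration).
Pa = N/m² (pressure = force per area),
    = kg·m⁻¹·s⁻².
So Pa⁻¹ = kg⁻¹·m·s².
Combining: Bq·lx·N·Pa⁻¹ = s⁻¹ · (m⁻²·cd) · (kg·m·s⁻²) · (kg⁻¹·m·s²) = s⁻¹·cd.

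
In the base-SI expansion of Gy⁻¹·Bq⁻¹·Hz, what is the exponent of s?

2

Gy = m²·s⁻².
So Gy⁻¹ = m⁻²·s².
Bq = s⁻¹.
So Bq⁻¹ = s.
Hz = s⁻¹.
Combining: Gy⁻¹·Bq⁻¹·Hz = (m⁻²·s²) · s · s⁻¹ = m⁻²·s².
The exponent of s is 2.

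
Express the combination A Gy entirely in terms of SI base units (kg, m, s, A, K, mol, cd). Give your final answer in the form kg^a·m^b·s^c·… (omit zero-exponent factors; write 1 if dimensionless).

m²·s⁻²·A

Gy = J/kg (absorbed dose = energy per mass),
    = m²·s⁻².
Combining: A·Gy = A · (m²·s⁻²) = m²·s⁻²·A.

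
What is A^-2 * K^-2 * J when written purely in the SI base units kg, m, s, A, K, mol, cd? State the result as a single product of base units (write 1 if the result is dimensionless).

J = N·m (work = force × distance),
    = kg·m²·s⁻².
Combining: A⁻²·K⁻²·J = A⁻² · K⁻² · (kg·m²·s⁻²) = kg·m²·s⁻²·A⁻²·K⁻².

kg·m²·s⁻²·A⁻²·K⁻²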